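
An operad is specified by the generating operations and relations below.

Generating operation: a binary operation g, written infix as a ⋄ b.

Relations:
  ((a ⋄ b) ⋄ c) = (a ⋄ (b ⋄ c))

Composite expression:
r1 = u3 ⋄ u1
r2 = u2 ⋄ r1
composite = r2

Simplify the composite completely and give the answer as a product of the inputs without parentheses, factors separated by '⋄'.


u2 ⋄ u3 ⋄ u1

Associativity of g dissolves the nesting; only the u-input order survives.
(u3 ⋄ u1) reduces to u3 ⋄ u1
(u2 ⋄ (u3 ⋄ u1)) reduces to u2 ⋄ u3 ⋄ u1


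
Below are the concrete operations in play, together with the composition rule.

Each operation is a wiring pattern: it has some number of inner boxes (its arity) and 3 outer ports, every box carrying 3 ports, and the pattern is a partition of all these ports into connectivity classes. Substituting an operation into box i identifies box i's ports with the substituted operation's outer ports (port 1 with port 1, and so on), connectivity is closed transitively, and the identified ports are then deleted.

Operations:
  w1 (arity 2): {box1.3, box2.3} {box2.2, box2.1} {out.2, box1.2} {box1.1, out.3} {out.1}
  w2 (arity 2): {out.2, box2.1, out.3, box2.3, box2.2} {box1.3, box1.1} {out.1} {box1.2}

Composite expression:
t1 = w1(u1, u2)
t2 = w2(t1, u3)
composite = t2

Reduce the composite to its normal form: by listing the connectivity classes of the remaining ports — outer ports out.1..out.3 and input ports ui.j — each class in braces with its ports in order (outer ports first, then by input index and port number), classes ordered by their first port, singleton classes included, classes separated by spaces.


{out.1} {out.2, out.3, u3.1, u3.2, u3.3} {u1.1} {u1.2} {u1.3, u2.3} {u2.1, u2.2}

Two ports join when wires chain via w2-identified ports.
the subtree at w1 composes to {out.1} {out.2, u1.2} {out.3, u1.1} {u1.3, u2.3} {u2.1, u2.2} on (u1, u2); out.j = own outer ports
the subtree at w2 composes to {out.1} {out.2, out.3, u3.1, u3.2, u3.3} {u1.1} {u1.2} {u1.3, u2.3} {u2.1, u2.2} on (u1, u2, u3); out.j = own outer ports


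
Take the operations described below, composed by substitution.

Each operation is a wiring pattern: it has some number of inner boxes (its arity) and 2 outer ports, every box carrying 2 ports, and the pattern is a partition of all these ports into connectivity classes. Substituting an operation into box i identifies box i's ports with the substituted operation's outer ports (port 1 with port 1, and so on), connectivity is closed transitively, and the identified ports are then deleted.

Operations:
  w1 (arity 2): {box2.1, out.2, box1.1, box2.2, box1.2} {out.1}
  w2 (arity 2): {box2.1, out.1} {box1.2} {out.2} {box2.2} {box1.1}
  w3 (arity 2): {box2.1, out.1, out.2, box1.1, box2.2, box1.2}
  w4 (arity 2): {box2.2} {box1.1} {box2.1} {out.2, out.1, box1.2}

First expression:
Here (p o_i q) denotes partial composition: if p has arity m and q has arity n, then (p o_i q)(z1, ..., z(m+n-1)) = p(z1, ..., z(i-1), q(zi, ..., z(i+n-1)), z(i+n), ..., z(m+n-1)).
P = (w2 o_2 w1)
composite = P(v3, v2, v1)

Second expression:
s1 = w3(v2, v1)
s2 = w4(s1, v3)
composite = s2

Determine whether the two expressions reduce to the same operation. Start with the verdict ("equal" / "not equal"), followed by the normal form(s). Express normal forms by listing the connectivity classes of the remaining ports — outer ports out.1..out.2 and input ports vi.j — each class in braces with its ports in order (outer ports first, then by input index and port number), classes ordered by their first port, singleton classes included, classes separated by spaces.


not equal: they reduce to {out.1} {out.2} {v1.1, v1.2, v2.1, v2.2} {v3.1} {v3.2} and {out.1, out.2, v1.1, v1.2, v2.1, v2.2} {v3.1} {v3.2}

In normal form, the first expression is {out.1} {out.2} {v1.1, v1.2, v2.1, v2.2} {v3.1} {v3.2}
In normal form, the second expression is {out.1, out.2, v1.1, v1.2, v2.1, v2.2} {v3.1} {v3.2}
No match — not equal.


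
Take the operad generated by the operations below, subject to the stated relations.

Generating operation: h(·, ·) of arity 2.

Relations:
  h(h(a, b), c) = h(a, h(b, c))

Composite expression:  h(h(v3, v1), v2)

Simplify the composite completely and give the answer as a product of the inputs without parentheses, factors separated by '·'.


v3 · v1 · v2

All parenthesizations of h agree; list the v-inputs left to right.
h(v3, v1) reduces to v3 · v1
h(h(v3, v1), v2) reduces to v3 · v1 · v2


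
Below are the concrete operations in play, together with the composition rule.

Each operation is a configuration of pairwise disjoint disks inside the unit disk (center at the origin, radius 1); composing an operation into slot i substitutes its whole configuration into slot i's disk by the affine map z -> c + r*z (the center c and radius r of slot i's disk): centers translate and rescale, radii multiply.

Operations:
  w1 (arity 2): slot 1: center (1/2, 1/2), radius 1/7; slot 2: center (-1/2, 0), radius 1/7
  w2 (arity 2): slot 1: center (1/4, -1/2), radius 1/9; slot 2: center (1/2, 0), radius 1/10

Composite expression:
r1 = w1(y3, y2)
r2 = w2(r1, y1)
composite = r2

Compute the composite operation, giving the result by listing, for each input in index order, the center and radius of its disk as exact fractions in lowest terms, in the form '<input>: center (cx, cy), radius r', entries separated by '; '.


Nesting under w2 composes maps z -> c + r*z down each y-path.
input y3: composing its 2 substitution steps yields center (11/36, -4/9), radius 1/63
input y2: composing its 2 substitution steps yields center (7/36, -1/2), radius 1/63
input y1: composing its 1 substitution step yields center (1/2, 0), radius 1/10

y1: center (1/2, 0), radius 1/10; y2: center (7/36, -1/2), radius 1/63; y3: center (11/36, -4/9), radius 1/63


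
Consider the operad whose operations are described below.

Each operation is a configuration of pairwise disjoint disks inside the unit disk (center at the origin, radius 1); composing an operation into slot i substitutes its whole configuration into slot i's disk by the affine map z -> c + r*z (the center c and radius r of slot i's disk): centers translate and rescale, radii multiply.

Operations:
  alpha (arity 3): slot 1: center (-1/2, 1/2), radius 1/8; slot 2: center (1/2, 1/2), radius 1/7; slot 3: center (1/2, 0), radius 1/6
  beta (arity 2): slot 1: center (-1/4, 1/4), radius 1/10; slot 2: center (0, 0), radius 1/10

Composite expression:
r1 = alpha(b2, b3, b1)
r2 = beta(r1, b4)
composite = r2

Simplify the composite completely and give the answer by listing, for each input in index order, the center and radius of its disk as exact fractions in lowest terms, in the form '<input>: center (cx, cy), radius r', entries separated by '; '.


b1: center (-1/5, 1/4), radius 1/60; b2: center (-3/10, 3/10), radius 1/80; b3: center (-1/5, 3/10), radius 1/70; b4: center (0, 0), radius 1/10

Affine substitution under beta: radii multiply and b-centers shift.
input b2: applying the 2 nested substitutions gives center (-3/10, 3/10), radius 1/80
input b3: applying the 2 nested substitutions gives center (-1/5, 3/10), radius 1/70
input b1: applying the 2 nested substitutions gives center (-1/5, 1/4), radius 1/60
input b4: applying the 1 nested substitution gives center (0, 0), radius 1/10


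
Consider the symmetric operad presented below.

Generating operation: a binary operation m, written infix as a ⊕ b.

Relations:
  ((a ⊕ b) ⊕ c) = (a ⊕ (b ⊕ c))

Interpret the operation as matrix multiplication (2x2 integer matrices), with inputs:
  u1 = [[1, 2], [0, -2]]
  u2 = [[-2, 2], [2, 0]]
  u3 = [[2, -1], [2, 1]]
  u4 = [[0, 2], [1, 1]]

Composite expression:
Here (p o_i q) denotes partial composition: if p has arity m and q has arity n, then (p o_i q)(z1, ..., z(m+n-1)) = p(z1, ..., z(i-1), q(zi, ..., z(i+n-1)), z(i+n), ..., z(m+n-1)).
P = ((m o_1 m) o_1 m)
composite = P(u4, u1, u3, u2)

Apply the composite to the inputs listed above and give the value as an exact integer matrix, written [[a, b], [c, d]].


[[8, -16], [-6, 4]]

(u4 ⊕ u1) = [[0, -4], [1, 0]]
((u4 ⊕ u1) ⊕ u3) = [[-8, -4], [2, -1]]
(((u4 ⊕ u1) ⊕ u3) ⊕ u2) = [[8, -16], [-6, 4]]


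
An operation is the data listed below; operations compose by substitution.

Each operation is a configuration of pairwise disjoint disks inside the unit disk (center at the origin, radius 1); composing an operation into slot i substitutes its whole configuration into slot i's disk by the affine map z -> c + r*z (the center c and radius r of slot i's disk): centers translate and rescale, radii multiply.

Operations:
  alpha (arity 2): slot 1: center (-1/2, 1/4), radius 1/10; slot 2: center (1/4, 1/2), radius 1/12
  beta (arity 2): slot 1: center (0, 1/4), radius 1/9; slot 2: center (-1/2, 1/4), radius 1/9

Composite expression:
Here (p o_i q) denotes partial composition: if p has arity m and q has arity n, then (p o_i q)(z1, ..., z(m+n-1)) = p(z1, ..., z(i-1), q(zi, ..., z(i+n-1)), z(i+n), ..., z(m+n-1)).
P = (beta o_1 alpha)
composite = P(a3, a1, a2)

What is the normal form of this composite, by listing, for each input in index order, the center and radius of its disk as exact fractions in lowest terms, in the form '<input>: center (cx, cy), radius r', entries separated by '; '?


a1: center (1/36, 11/36), radius 1/108; a2: center (-1/2, 1/4), radius 1/9; a3: center (-1/18, 5/18), radius 1/90

Affine substitution under beta: radii multiply and a-centers shift.
a3: after 2 affine steps, its disk has center (-1/18, 5/18), radius 1/90
a1: after 2 affine steps, its disk has center (1/36, 11/36), radius 1/108
a2: after 1 affine step, its disk has center (-1/2, 1/4), radius 1/9


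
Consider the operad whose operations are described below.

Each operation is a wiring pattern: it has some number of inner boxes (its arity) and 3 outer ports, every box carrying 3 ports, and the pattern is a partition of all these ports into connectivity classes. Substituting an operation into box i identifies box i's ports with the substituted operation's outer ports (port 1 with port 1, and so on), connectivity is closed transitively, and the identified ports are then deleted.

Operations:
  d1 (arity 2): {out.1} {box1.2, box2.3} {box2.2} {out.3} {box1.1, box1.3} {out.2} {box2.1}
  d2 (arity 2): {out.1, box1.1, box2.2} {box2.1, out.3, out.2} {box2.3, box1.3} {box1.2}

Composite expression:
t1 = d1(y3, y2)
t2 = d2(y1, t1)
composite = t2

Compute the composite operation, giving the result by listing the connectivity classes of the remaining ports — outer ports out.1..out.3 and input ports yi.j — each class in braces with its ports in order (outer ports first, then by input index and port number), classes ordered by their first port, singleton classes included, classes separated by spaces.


{out.1, y1.1} {out.2, out.3} {y1.2} {y1.3} {y2.1} {y2.2} {y2.3, y3.2} {y3.1, y3.3}


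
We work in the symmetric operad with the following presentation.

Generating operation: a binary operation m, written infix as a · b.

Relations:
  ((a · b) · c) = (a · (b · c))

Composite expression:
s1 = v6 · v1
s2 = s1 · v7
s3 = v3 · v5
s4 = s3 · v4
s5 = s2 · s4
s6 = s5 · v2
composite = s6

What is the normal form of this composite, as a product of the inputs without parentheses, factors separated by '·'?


v6 · v1 · v7 · v3 · v5 · v4 · v2

Key point: m is associative — brackets drop, the v-order remains.
(v6 · v1) unparenthesizes to v6 · v1
((v6 · v1) · v7) unparenthesizes to v6 · v1 · v7
(v3 · v5) unparenthesizes to v3 · v5
((v3 · v5) · v4) unparenthesizes to v3 · v5 · v4
(((v6 · v1) · v7) · ((v3 · v5) · v4)) unparenthesizes to v6 · v1 · v7 · v3 · v5 · v4
((((v6 · v1) · v7) · ((v3 · v5) · v4)) · v2) unparenthesizes to v6 · v1 · v7 · v3 · v5 · v4 · v2


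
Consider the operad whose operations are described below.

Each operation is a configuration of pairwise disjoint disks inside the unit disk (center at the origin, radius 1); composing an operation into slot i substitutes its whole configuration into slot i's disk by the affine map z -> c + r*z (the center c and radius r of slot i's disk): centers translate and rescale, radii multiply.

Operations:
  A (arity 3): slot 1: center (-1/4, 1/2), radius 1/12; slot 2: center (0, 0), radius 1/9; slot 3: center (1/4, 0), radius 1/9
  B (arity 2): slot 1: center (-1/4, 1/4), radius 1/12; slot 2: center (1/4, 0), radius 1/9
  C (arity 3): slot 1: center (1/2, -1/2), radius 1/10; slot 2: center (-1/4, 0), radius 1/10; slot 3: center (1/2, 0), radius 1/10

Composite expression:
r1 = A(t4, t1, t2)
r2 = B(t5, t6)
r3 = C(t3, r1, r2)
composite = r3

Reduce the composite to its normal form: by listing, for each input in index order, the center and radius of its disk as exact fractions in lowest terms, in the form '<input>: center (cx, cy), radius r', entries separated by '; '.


Nesting under C composes maps z -> c + r*z down each t-path.
tracing t3 down its 1-map path: center (1/2, -1/2), radius 1/10
tracing t4 down its 2-map path: center (-11/40, 1/20), radius 1/120
tracing t1 down its 2-map path: center (-1/4, 0), radius 1/90
tracing t2 down its 2-map path: center (-9/40, 0), radius 1/90
tracing t5 down its 2-map path: center (19/40, 1/40), radius 1/120
tracing t6 down its 2-map path: center (21/40, 0), radius 1/90

t1: center (-1/4, 0), radius 1/90; t2: center (-9/40, 0), radius 1/90; t3: center (1/2, -1/2), radius 1/10; t4: center (-11/40, 1/20), radius 1/120; t5: center (19/40, 1/40), radius 1/120; t6: center (21/40, 0), radius 1/90


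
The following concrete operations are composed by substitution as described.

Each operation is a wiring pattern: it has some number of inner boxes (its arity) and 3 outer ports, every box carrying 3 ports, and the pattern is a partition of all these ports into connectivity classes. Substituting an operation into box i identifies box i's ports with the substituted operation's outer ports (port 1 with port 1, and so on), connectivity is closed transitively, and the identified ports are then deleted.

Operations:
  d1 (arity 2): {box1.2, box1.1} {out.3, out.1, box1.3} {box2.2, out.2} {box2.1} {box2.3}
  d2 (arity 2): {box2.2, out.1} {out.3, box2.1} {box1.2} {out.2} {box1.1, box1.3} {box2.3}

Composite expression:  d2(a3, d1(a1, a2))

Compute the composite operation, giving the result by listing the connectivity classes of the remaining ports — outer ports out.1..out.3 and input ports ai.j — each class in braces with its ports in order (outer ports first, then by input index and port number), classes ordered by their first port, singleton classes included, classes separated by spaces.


{out.1, a2.2} {out.2} {out.3, a1.3} {a1.1, a1.2} {a2.1} {a2.3} {a3.1, a3.3} {a3.2}


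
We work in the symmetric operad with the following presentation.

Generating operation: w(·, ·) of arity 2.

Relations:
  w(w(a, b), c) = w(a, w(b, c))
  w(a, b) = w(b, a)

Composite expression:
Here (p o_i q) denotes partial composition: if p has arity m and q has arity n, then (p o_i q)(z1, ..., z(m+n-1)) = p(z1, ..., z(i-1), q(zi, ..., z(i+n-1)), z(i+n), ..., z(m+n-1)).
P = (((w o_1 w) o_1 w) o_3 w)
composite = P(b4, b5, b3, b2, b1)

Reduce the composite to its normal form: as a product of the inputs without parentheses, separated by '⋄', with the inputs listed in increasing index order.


b1 ⋄ b2 ⋄ b3 ⋄ b4 ⋄ b5

Key point: w commutes, so take the b-inputs in any fixed order.
w(b4, b5) linearizes to b4 ⋄ b5
w(b3, b2) linearizes to b3 ⋄ b2
w(w(b4, b5), w(b3, b2)) linearizes to b4 ⋄ b5 ⋄ b3 ⋄ b2
w(w(w(b4, b5), w(b3, b2)), b1) linearizes to b4 ⋄ b5 ⋄ b3 ⋄ b2 ⋄ b1
rearranged into index order: b1 ⋄ b2 ⋄ b3 ⋄ b4 ⋄ b5


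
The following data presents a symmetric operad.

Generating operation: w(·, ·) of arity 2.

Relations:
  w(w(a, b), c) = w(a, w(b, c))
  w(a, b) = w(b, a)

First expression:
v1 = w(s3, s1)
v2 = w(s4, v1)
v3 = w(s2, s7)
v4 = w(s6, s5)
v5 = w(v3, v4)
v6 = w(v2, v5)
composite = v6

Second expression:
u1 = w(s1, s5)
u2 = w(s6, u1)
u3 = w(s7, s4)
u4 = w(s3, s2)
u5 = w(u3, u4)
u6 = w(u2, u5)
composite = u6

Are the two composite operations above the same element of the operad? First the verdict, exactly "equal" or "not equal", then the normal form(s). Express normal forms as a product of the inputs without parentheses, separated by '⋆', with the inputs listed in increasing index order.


equal — both sides give s1 ⋆ s2 ⋆ s3 ⋆ s4 ⋆ s5 ⋆ s6 ⋆ s7

The first expression reduces to s1 ⋆ s2 ⋆ s3 ⋆ s4 ⋆ s5 ⋆ s6 ⋆ s7
The second expression reduces to s1 ⋆ s2 ⋆ s3 ⋆ s4 ⋆ s5 ⋆ s6 ⋆ s7
The normal forms match — equal.


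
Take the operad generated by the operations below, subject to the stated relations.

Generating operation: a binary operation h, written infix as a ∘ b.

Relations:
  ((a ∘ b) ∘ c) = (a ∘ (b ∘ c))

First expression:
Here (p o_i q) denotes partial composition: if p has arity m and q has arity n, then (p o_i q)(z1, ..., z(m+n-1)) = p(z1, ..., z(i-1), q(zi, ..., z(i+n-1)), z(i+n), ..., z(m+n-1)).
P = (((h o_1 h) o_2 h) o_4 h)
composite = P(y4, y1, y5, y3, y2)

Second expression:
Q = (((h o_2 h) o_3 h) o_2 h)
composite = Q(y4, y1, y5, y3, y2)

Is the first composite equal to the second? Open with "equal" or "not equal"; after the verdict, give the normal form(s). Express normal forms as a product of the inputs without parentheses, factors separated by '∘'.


In normal form, the first expression is y4 ∘ y1 ∘ y5 ∘ y3 ∘ y2
In normal form, the second expression is y4 ∘ y1 ∘ y5 ∘ y3 ∘ y2
The normal forms match — equal.

equal; both compose to y4 ∘ y1 ∘ y5 ∘ y3 ∘ y2


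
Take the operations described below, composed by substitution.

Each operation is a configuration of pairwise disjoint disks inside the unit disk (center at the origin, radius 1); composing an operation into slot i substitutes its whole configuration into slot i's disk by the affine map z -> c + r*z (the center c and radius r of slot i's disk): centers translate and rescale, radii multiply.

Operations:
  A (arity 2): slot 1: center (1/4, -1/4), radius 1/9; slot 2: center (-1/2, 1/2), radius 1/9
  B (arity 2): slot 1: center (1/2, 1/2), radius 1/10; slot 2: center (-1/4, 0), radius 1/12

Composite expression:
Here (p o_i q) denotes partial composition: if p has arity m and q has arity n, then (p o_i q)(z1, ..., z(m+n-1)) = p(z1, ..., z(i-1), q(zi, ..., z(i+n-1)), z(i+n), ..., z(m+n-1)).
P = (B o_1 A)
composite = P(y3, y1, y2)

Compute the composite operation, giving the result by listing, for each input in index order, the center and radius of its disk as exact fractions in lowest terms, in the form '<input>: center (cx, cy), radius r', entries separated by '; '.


y1: center (9/20, 11/20), radius 1/90; y2: center (-1/4, 0), radius 1/12; y3: center (21/40, 19/40), radius 1/90

Follow each y-input down from B: c' goes to c + r*c', radius to r*r'.
for y3, the 2-step affine chain lands on center (21/40, 19/40), radius 1/90
for y1, the 2-step affine chain lands on center (9/20, 11/20), radius 1/90
for y2, the 1-step affine chain lands on center (-1/4, 0), radius 1/12


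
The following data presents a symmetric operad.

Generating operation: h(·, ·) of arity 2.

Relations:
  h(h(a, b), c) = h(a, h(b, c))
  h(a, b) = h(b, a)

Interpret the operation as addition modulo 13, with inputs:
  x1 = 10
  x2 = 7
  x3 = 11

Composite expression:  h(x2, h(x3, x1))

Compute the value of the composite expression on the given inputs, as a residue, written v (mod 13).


h(x3, x1) = 8
h(x2, h(x3, x1)) = 2

2 (mod 13)


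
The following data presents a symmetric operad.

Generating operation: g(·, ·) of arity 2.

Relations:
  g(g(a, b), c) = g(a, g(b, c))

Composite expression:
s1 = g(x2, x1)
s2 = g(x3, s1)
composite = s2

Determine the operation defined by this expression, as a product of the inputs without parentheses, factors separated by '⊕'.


x3 ⊕ x2 ⊕ x1

Every regrouping of g is equal, so read the x-inputs in written order.
g(x2, x1) linearizes to x2 ⊕ x1
g(x3, g(x2, x1)) linearizes to x3 ⊕ x2 ⊕ x1


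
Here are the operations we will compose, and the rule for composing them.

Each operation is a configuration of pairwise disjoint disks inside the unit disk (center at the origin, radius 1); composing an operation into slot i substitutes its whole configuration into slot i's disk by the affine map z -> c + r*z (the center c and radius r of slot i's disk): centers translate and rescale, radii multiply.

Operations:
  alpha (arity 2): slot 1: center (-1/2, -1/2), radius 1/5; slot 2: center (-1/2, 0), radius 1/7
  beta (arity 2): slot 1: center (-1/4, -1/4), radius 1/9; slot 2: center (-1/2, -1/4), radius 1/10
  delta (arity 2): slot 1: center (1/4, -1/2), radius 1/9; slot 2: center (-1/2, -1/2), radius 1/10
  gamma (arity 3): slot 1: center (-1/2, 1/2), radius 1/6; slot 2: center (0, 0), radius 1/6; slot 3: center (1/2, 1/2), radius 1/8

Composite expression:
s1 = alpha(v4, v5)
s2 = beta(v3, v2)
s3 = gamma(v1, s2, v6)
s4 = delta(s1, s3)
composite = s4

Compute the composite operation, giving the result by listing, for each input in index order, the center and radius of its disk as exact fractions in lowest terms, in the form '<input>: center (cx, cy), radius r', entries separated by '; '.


v1: center (-11/20, -9/20), radius 1/60; v2: center (-61/120, -121/240), radius 1/600; v3: center (-121/240, -121/240), radius 1/540; v4: center (7/36, -5/9), radius 1/45; v5: center (7/36, -1/2), radius 1/63; v6: center (-9/20, -9/20), radius 1/80

Affine substitution under delta: radii multiply and v-centers shift.
input v4: applying the 2 nested substitutions gives center (7/36, -5/9), radius 1/45
input v5: applying the 2 nested substitutions gives center (7/36, -1/2), radius 1/63
input v1: applying the 2 nested substitutions gives center (-11/20, -9/20), radius 1/60
input v3: applying the 3 nested substitutions gives center (-121/240, -121/240), radius 1/540
input v2: applying the 3 nested substitutions gives center (-61/120, -121/240), radius 1/600
input v6: applying the 2 nested substitutions gives center (-9/20, -9/20), radius 1/80


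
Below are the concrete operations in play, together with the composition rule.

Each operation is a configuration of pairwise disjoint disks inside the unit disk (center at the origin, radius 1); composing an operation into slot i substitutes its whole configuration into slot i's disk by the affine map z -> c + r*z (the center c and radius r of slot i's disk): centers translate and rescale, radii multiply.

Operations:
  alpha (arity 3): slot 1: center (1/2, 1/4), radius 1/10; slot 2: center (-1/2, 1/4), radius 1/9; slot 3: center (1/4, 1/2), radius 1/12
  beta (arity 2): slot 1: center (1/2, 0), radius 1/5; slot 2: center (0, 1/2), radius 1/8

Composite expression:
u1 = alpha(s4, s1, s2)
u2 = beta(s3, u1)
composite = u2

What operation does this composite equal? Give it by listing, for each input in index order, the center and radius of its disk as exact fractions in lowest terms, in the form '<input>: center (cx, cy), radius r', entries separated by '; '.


s1: center (-1/16, 17/32), radius 1/72; s2: center (1/32, 9/16), radius 1/96; s3: center (1/2, 0), radius 1/5; s4: center (1/16, 17/32), radius 1/80

Each s-disk chains the slot maps above it in beta; radii multiply.
s3: after 1 affine step, its disk has center (1/2, 0), radius 1/5
s4: after 2 affine steps, its disk has center (1/16, 17/32), radius 1/80
s1: after 2 affine steps, its disk has center (-1/16, 17/32), radius 1/72
s2: after 2 affine steps, its disk has center (1/32, 9/16), radius 1/96


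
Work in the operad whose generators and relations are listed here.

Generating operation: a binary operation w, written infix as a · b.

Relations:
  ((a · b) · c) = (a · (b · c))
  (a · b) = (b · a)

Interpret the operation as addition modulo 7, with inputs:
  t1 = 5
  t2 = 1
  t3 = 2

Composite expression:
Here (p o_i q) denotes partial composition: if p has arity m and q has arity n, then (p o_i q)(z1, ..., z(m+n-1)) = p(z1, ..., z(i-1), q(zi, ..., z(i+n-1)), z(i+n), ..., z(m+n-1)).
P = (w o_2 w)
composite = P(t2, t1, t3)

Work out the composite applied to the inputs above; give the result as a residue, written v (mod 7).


1 (mod 7)

(t1 · t3) = 0
(t2 · (t1 · t3)) = 1


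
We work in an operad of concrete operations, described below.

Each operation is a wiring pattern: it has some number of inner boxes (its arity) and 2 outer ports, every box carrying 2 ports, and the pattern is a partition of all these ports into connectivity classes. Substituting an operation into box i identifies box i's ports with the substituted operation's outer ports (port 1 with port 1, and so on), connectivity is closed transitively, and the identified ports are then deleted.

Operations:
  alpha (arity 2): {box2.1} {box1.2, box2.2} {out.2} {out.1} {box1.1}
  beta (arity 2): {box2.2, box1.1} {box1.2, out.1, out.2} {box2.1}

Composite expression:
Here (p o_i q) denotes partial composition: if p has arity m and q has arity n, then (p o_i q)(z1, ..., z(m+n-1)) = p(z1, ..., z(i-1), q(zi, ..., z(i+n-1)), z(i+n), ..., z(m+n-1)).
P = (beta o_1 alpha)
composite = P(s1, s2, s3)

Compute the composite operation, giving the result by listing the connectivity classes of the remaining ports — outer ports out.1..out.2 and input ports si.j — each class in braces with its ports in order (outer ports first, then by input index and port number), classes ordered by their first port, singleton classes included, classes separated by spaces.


{out.1, out.2} {s1.1} {s1.2, s2.2} {s2.1} {s3.1} {s3.2}

Connectivity passes through glued beta-boundaries; trace each wire chain.
after alpha, the pattern on (s1, s2) reads {out.1} {out.2} {s1.1} {s1.2, s2.2} {s2.1} (out.j = its outer ports)
after beta, the pattern on (s1, s2, s3) reads {out.1, out.2} {s1.1} {s1.2, s2.2} {s2.1} {s3.1} {s3.2} (out.j = its outer ports)


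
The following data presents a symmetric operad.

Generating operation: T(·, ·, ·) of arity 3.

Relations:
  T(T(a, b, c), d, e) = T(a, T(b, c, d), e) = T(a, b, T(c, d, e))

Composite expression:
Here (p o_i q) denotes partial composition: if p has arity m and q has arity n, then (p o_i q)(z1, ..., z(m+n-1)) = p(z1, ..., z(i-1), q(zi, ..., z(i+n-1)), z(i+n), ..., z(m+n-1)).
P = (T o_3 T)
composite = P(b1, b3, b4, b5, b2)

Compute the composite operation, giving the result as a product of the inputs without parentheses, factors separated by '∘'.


b1 ∘ b3 ∘ b4 ∘ b5 ∘ b2

All parenthesizations of T agree; list the b-inputs left to right.
T(b4, b5, b2) unparenthesizes to b4 ∘ b5 ∘ b2
T(b1, b3, T(b4, b5, b2)) unparenthesizes to b1 ∘ b3 ∘ b4 ∘ b5 ∘ b2


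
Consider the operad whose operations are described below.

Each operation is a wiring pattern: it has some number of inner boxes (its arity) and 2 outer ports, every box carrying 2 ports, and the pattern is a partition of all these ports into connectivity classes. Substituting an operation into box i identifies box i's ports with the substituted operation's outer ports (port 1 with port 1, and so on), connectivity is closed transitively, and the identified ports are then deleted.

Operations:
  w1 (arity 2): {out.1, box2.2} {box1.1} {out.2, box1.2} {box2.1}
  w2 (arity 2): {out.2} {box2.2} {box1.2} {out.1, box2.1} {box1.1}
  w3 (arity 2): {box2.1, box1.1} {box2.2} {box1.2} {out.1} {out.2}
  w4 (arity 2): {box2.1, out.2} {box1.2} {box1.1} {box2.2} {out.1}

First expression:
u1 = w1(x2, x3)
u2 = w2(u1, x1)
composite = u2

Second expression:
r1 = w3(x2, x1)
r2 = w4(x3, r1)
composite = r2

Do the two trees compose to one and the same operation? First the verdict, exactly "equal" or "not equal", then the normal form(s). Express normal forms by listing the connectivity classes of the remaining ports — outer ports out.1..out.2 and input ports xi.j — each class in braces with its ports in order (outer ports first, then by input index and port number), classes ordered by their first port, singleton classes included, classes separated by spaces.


not equal — first {out.1, x1.1} {out.2} {x1.2} {x2.1} {x2.2} {x3.1} {x3.2}, second {out.1} {out.2} {x1.1, x2.1} {x1.2} {x2.2} {x3.1} {x3.2}

The first expression reduces to {out.1, x1.1} {out.2} {x1.2} {x2.1} {x2.2} {x3.1} {x3.2}
The second expression reduces to {out.1} {out.2} {x1.1, x2.1} {x1.2} {x2.2} {x3.1} {x3.2}
No match — not equal.


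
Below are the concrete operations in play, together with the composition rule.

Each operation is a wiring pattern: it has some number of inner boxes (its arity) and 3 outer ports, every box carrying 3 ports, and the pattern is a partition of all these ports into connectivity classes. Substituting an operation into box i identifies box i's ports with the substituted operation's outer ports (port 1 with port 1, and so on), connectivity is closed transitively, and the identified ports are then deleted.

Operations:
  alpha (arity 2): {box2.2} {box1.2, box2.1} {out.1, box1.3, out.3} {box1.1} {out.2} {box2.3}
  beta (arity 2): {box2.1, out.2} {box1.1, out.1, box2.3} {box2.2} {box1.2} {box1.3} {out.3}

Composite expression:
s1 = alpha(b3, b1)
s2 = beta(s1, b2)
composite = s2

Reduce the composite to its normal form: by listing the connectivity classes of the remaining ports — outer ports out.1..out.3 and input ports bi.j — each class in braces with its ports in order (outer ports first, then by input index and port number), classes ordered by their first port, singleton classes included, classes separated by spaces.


After gluing at beta, chains via deleted ports link the b-ports.
composing alpha on (b3, b1), with out.j its own outer ports: {out.1, out.3, b3.3} {out.2} {b1.1, b3.2} {b1.2} {b1.3} {b3.1}
composing beta on (b3, b1, b2), with out.j its own outer ports: {out.1, b2.3, b3.3} {out.2, b2.1} {out.3} {b1.1, b3.2} {b1.2} {b1.3} {b2.2} {b3.1}

{out.1, b2.3, b3.3} {out.2, b2.1} {out.3} {b1.1, b3.2} {b1.2} {b1.3} {b2.2} {b3.1}


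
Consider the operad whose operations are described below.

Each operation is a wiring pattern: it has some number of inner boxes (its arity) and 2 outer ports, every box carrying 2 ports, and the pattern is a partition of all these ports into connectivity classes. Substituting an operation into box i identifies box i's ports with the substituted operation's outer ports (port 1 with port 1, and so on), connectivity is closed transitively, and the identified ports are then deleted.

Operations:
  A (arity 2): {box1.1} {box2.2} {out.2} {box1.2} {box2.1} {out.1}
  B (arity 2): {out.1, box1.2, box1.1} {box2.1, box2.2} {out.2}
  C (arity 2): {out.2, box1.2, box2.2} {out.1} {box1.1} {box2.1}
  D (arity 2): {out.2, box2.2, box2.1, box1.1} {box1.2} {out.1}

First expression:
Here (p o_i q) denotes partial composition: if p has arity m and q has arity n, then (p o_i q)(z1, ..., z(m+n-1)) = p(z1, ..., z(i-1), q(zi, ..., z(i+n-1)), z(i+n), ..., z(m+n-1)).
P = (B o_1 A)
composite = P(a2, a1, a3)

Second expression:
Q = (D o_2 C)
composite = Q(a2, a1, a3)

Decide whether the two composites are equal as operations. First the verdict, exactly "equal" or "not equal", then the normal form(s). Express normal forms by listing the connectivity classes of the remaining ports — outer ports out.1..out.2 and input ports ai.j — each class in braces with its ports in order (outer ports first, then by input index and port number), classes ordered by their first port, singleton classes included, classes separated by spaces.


not equal: they reduce to {out.1} {out.2} {a1.1} {a1.2} {a2.1} {a2.2} {a3.1, a3.2} and {out.1} {out.2, a1.2, a2.1, a3.2} {a1.1} {a2.2} {a3.1}

Reducing the first expression gives {out.1} {out.2} {a1.1} {a1.2} {a2.1} {a2.2} {a3.1, a3.2}
Reducing the second expression gives {out.1} {out.2, a1.2, a2.1, a3.2} {a1.1} {a2.2} {a3.1}
Distinct normal forms: not equal.


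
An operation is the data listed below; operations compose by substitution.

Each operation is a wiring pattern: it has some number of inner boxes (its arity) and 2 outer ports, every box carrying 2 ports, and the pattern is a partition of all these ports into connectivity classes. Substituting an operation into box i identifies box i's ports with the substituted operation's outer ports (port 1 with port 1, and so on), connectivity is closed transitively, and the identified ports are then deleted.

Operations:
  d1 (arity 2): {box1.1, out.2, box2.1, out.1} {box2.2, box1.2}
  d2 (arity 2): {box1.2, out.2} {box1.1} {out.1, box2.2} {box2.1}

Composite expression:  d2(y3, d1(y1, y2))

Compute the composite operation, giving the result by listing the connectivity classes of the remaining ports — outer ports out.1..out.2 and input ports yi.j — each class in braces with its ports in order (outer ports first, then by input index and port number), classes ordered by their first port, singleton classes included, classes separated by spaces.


{out.1, y1.1, y2.1} {out.2, y3.2} {y1.2, y2.2} {y3.1}

Connectivity passes through glued d2-boundaries; trace each wire chain.
the subtree at d1 composes to {out.1, out.2, y1.1, y2.1} {y1.2, y2.2} on (y1, y2); out.j = own outer ports
the subtree at d2 composes to {out.1, y1.1, y2.1} {out.2, y3.2} {y1.2, y2.2} {y3.1} on (y3, y1, y2); out.j = own outer ports


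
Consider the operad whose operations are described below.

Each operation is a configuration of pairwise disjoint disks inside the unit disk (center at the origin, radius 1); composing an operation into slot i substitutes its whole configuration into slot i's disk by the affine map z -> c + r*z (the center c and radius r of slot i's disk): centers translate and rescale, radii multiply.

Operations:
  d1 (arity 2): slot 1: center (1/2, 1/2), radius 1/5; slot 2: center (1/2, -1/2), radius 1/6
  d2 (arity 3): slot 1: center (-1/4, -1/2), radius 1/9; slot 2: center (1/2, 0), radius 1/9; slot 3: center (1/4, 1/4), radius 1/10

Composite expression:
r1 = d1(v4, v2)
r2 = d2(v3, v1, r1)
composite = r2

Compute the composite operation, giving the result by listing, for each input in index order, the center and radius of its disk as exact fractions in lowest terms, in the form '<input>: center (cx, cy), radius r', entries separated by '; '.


Only the slot chain above each v matters under d2; compose those maps.
for v3, the 1-step affine chain lands on center (-1/4, -1/2), radius 1/9
for v1, the 1-step affine chain lands on center (1/2, 0), radius 1/9
for v4, the 2-step affine chain lands on center (3/10, 3/10), radius 1/50
for v2, the 2-step affine chain lands on center (3/10, 1/5), radius 1/60

v1: center (1/2, 0), radius 1/9; v2: center (3/10, 1/5), radius 1/60; v3: center (-1/4, -1/2), radius 1/9; v4: center (3/10, 3/10), radius 1/50


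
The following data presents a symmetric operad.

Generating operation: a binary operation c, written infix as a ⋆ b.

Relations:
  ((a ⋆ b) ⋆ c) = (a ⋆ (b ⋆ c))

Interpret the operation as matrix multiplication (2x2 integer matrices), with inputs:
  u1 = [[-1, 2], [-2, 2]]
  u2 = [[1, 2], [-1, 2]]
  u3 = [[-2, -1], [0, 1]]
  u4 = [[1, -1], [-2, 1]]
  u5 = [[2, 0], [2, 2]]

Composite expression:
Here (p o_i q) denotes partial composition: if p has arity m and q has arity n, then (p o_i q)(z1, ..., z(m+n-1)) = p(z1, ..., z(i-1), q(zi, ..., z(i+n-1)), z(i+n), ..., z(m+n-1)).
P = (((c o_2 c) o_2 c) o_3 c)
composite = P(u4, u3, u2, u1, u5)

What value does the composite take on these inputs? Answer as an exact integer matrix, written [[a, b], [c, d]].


[[0, -32], [2, 60]]

(u2 ⋆ u1) = [[-5, 6], [-3, 2]]
(u3 ⋆ (u2 ⋆ u1)) = [[13, -14], [-3, 2]]
((u3 ⋆ (u2 ⋆ u1)) ⋆ u5) = [[-2, -28], [-2, 4]]
(u4 ⋆ ((u3 ⋆ (u2 ⋆ u1)) ⋆ u5)) = [[0, -32], [2, 60]]


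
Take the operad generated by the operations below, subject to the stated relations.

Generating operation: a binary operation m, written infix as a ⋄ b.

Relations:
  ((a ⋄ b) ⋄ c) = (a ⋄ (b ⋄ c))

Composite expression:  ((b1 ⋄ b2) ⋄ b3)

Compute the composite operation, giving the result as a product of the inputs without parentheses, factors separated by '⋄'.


Every regrouping of m is equal, so read the b-inputs in written order.
(b1 ⋄ b2) linearizes to b1 ⋄ b2
((b1 ⋄ b2) ⋄ b3) linearizes to b1 ⋄ b2 ⋄ b3

b1 ⋄ b2 ⋄ b3


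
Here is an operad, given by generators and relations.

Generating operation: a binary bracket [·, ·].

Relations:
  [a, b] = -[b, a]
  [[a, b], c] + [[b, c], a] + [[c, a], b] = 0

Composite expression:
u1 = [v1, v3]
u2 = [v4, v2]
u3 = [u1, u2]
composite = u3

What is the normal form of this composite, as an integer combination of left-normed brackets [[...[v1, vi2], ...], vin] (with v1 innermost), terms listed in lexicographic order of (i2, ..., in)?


-[[[v1, v3], v2], v4] + [[[v1, v3], v4], v2]

Skip Jacobi rewriting: expand, keep v1-initial words, read off terms.
Composite bracket: [[v1, v3], [v4, v2]]
Under [a, b] = ab - ba we get 8 signed associative words (2^3 = 8).
Only words starting with v1 matter:
  word v1v3v2v4 has sign -1, contributing -[[[v1, v3], v2], v4]
  word v1v3v4v2 has sign +1, contributing +[[[v1, v3], v4], v2]


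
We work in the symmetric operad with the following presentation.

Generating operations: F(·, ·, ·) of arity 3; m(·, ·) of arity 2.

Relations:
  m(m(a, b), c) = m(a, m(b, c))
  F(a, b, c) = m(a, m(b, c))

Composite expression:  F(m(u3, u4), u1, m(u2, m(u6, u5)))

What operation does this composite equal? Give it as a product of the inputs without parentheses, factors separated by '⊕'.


u3 ⊕ u4 ⊕ u1 ⊕ u2 ⊕ u6 ⊕ u5

Key point: F is associative — brackets drop, the u-order remains.
m(u3, u4) unparenthesizes to u3 ⊕ u4
m(u6, u5) unparenthesizes to u6 ⊕ u5
m(u2, m(u6, u5)) unparenthesizes to u2 ⊕ u6 ⊕ u5
F(m(u3, u4), u1, m(u2, m(u6, u5))) unparenthesizes to u3 ⊕ u4 ⊕ u1 ⊕ u2 ⊕ u6 ⊕ u5


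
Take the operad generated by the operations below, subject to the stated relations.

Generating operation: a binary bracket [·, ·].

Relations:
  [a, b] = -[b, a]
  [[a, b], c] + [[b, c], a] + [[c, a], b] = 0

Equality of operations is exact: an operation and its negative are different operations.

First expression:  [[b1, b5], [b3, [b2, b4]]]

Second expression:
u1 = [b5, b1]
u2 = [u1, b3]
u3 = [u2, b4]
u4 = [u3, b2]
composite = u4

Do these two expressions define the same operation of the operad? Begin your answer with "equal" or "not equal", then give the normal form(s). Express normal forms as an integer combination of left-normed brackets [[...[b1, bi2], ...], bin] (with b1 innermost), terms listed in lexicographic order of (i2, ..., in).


not equal; the first gives -[[[[b1, b5], b2], b4], b3] + [[[[b1, b5], b3], b2], b4] - [[[[b1, b5], b3], b4], b2] + [[[[b1, b5], b4], b2], b3] and the second -[[[[b1, b5], b3], b4], b2]

In normal form, the first expression is -[[[[b1, b5], b2], b4], b3] + [[[[b1, b5], b3], b2], b4] - [[[[b1, b5], b3], b4], b2] + [[[[b1, b5], b4], b2], b3]
In normal form, the second expression is -[[[[b1, b5], b3], b4], b2]
They disagree, so not equal.


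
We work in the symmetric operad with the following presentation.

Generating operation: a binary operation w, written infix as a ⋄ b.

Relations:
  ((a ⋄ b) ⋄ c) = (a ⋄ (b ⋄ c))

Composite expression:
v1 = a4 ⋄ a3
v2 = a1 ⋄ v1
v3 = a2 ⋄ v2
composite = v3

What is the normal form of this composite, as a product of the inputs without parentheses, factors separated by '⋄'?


a2 ⋄ a1 ⋄ a4 ⋄ a3

All parenthesizations of w agree; list the a-inputs left to right.
(a4 ⋄ a3) flattens to a4 ⋄ a3
(a1 ⋄ (a4 ⋄ a3)) flattens to a1 ⋄ a4 ⋄ a3
(a2 ⋄ (a1 ⋄ (a4 ⋄ a3))) flattens to a2 ⋄ a1 ⋄ a4 ⋄ a3


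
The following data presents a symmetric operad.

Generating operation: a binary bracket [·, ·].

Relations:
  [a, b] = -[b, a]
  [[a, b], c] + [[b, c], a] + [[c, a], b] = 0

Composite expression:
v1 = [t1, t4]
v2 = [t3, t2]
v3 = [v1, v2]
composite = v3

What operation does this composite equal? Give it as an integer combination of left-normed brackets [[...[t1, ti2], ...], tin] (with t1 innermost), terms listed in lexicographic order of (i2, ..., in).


In the tensor algebra, words opening t1 carry the t1-anchored form.
Composite bracket: [[t1, t4], [t3, t2]]
The bracket unfolds into 8 signed words via [a, b] = ab - ba (2^3 = 8).
Collect the words opening with t1:
  from t1t4t2t3, sign -1: term -[[[t1, t4], t2], t3]
  from t1t4t3t2, sign +1: term +[[[t1, t4], t3], t2]

-[[[t1, t4], t2], t3] + [[[t1, t4], t3], t2]
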